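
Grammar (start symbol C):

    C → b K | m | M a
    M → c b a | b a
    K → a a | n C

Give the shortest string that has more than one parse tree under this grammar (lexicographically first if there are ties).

length 1: no string has ≥2 trees
length 3: b a a has 2 parse trees

Two derivations of b a a:
  C ⇒ b K ⇒ b a a
  C ⇒ M a ⇒ b a a

b a a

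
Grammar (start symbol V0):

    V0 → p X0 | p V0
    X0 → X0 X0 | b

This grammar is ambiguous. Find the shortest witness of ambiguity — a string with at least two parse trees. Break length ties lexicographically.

length 2: no string has ≥2 trees
length 3: no string has ≥2 trees
length 4: p b b b has 2 parse trees

Two derivations of p b b b:
  V0 ⇒ p X0 ⇒ p X0 X0 ⇒ p X0 X0 X0 ⇒ p b X0 X0 ⇒ p b b X0 ⇒ p b b b
  V0 ⇒ p X0 ⇒ p X0 X0 ⇒ p b X0 ⇒ p b X0 X0 ⇒ p b b X0 ⇒ p b b b

p b b b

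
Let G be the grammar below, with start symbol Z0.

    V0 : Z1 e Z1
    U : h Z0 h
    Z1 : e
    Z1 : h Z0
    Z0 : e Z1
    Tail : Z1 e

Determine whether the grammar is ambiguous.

Unambiguous

(U, V0, Tail are unreachable from Z0, so their rules don't affect L(Z0).) The reachable rules are right-linear with at most one rule per (nonterminal, next-terminal) pair. Each input token forces the next rule, so parsing is deterministic.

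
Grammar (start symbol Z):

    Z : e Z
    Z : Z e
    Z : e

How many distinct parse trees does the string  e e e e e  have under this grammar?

Parse trees for e e e e e (showing first 6 of 16):
  [Z e [Z e [Z e [Z e [Z e]]]]]
  [Z e [Z e [Z e [Z [Z e] e]]]]
  [Z e [Z e [Z [Z e [Z e]] e]]]
  [Z e [Z e [Z [Z [Z e] e] e]]]
  [Z e [Z [Z e [Z e [Z e]]] e]]
  [Z e [Z [Z e [Z [Z e] e]] e]]

16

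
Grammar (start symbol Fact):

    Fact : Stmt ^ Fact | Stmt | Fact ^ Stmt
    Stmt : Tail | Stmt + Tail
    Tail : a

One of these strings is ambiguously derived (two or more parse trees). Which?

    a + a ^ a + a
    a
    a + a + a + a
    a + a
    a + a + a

a + a ^ a + a: 2 trees
a: 1 tree
a + a + a + a: 1 tree
a + a: 1 tree
a + a + a: 1 tree

a + a ^ a + a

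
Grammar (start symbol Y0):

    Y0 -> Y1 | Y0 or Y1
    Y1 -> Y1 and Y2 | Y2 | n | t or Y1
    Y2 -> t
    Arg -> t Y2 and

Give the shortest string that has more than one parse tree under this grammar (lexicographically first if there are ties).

t or n

length 1: no string has ≥2 trees
length 3: t or n has 2 parse trees

Two derivations of t or n:
  Y0 ⇒ Y1 ⇒ t or Y1 ⇒ t or n
  Y0 ⇒ Y0 or Y1 ⇒ Y1 or Y1 ⇒ Y2 or Y1 ⇒ t or Y1 ⇒ t or n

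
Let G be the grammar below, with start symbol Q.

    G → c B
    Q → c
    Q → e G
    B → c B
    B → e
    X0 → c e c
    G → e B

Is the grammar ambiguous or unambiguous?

Unambiguous

Only Q, G, B are reachable from Q; ignoring the rest: Each reachable nonterminal has at most one production per leading terminal, and all productions are right-linear; the derivation is determined token-by-token.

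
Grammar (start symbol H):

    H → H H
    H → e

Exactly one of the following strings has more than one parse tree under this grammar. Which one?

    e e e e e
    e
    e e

e e e e e: 14 trees
e: 1 tree
e e: 1 tree

e e e e e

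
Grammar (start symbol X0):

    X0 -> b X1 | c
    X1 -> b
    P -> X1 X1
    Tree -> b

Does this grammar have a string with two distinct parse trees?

Unambiguous

Only X0, X1 are reachable from X0; ignoring the rest: Restricted to the reachable nonterminals, every rule has the form A → t or A → t B, and no two rules for the same A share a first terminal. The grammar encodes a DFA — one run per string.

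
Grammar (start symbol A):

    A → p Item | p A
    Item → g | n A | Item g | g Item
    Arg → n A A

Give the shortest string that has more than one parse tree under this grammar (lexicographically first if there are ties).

length 2: no string has ≥2 trees
length 3: p g g has 2 parse trees

Two derivations of p g g:
  A ⇒ p Item ⇒ p Item g ⇒ p g g
  A ⇒ p Item ⇒ p g Item ⇒ p g g

p g g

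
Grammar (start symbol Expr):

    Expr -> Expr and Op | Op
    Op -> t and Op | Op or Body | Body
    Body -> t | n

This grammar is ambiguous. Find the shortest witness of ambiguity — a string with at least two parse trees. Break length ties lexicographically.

length 1: no string has ≥2 trees
length 3: t and n has 2 parse trees

Two derivations of t and n:
  Expr ⇒ Expr and Op ⇒ Op and Op ⇒ Body and Op ⇒ t and Op ⇒ t and Body ⇒ t and n
  Expr ⇒ Op ⇒ t and Op ⇒ t and Body ⇒ t and n

t and n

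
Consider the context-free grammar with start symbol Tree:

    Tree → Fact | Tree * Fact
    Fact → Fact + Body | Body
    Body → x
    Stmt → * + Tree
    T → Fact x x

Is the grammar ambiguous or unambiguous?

(Stmt, T are unreachable from Tree, so their rules don't affect L(Tree).) This is a standard precedence ladder (Tree over Fact over Body), with each level left-recursive on its own operator ('*' at Tree, '+' at Fact). That structure is LR(1), hence unambiguous.

Unambiguous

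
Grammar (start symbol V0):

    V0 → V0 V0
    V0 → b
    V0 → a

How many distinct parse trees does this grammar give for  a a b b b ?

Parse trees for a a b b b (showing first 6 of 14):
  [V0 [V0 a] [V0 [V0 a] [V0 [V0 b] [V0 [V0 b] [V0 b]]]]]
  [V0 [V0 a] [V0 [V0 a] [V0 [V0 [V0 b] [V0 b]] [V0 b]]]]
  [V0 [V0 a] [V0 [V0 [V0 a] [V0 b]] [V0 [V0 b] [V0 b]]]]
  [V0 [V0 a] [V0 [V0 [V0 a] [V0 [V0 b] [V0 b]]] [V0 b]]]
  [V0 [V0 a] [V0 [V0 [V0 [V0 a] [V0 b]] [V0 b]] [V0 b]]]
  [V0 [V0 [V0 a] [V0 a]] [V0 [V0 b] [V0 [V0 b] [V0 b]]]]

14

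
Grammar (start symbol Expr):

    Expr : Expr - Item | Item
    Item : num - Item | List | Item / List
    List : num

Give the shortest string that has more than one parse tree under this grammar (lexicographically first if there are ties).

length 1: no string has ≥2 trees
length 3: num - num has 2 parse trees

Two derivations of num - num:
  Expr ⇒ Expr - Item ⇒ Item - Item ⇒ List - Item ⇒ num - Item ⇒ num - List ⇒ num - num
  Expr ⇒ Item ⇒ num - Item ⇒ num - List ⇒ num - num

num - num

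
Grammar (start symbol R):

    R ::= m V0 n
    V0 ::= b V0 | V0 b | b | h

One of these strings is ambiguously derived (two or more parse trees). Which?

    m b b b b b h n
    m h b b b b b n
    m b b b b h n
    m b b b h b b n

m b b b h b b n

m b b b b b h n: 1 tree
m h b b b b b n: 1 tree
m b b b b h n: 1 tree
m b b b h b b n: 10 trees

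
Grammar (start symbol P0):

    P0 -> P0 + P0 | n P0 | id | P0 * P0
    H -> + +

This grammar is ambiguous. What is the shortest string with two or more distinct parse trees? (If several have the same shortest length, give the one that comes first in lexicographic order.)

n id * id

length 1: no string has ≥2 trees
length 2: no string has ≥2 trees
length 3: no string has ≥2 trees
length 4: n id * id has 2 parse trees

Two derivations of n id * id:
  P0 ⇒ n P0 ⇒ n P0 * P0 ⇒ n id * P0 ⇒ n id * id
  P0 ⇒ P0 * P0 ⇒ n P0 * P0 ⇒ n id * P0 ⇒ n id * id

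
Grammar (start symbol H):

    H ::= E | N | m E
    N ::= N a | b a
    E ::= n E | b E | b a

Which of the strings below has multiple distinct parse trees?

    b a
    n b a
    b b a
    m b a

b a: 2 trees
n b a: 1 tree
b b a: 1 tree
m b a: 1 tree

b a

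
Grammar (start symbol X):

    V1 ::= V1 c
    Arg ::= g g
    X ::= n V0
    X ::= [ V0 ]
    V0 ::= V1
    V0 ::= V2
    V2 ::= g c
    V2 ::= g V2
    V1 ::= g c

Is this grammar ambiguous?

Witness: n g c

Derivation 1: X ⇒ n V0 ⇒ n V1 ⇒ n g c
Derivation 2: X ⇒ n V0 ⇒ n V2 ⇒ n g c

Two distinct leftmost derivations for the same string.

Ambiguous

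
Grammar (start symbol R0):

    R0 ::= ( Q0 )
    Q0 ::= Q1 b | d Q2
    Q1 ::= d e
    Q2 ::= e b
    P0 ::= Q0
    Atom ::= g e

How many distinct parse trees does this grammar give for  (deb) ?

Parse trees for (deb):
  [R0 ( [Q0 [Q1 d e] b] )]
  [R0 ( [Q0 d [Q2 e b]] )]

2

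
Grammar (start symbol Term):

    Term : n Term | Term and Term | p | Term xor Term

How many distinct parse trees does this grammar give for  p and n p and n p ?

Parse trees for p and n p and n p:
  [Term [Term p] and [Term n [Term [Term p] and [Term n [Term p]]]]]
  [Term [Term p] and [Term [Term n [Term p]] and [Term n [Term p]]]]
  [Term [Term [Term p] and [Term n [Term p]]] and [Term n [Term p]]]

3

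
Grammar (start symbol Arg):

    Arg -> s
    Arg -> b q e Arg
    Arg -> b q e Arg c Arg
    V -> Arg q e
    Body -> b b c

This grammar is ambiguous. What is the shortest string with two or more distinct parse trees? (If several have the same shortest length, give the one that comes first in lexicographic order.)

length 1: no string has ≥2 trees
length 4: no string has ≥2 trees
length 6: no string has ≥2 trees
length 7: no string has ≥2 trees
length 9: b q e b q e s c s has 2 parse trees

Two derivations of b q e b q e s c s:
  Arg ⇒ b q e Arg ⇒ b q e b q e Arg c Arg ⇒ b q e b q e s c Arg ⇒ b q e b q e s c s
  Arg ⇒ b q e Arg c Arg ⇒ b q e b q e Arg c Arg ⇒ b q e b q e s c Arg ⇒ b q e b q e s c s

b q e b q e s c s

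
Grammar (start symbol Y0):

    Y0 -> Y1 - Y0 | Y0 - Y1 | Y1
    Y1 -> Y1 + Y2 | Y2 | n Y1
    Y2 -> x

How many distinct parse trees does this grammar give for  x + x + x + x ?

Parse trees for x + x + x + x:
  [Y0 [Y1 [Y1 [Y1 [Y1 [Y2 x]] + [Y2 x]] + [Y2 x]] + [Y2 x]]]

1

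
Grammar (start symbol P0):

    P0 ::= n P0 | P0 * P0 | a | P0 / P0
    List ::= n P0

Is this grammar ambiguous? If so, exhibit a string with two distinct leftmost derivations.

Witness: n a * a

Derivation 1: P0 ⇒ n P0 ⇒ n P0 * P0 ⇒ n a * P0 ⇒ n a * a
Derivation 2: P0 ⇒ P0 * P0 ⇒ n P0 * P0 ⇒ n a * P0 ⇒ n a * a

Two distinct leftmost derivations for the same string.

Ambiguous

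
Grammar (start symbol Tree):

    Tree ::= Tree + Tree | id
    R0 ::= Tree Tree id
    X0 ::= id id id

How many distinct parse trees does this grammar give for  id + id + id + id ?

Parse trees for id + id + id + id:
  [Tree [Tree id] + [Tree [Tree id] + [Tree [Tree id] + [Tree id]]]]
  [Tree [Tree id] + [Tree [Tree [Tree id] + [Tree id]] + [Tree id]]]
  [Tree [Tree [Tree id] + [Tree id]] + [Tree [Tree id] + [Tree id]]]
  [Tree [Tree [Tree id] + [Tree [Tree id] + [Tree id]]] + [Tree id]]
  [Tree [Tree [Tree [Tree id] + [Tree id]] + [Tree id]] + [Tree id]]

5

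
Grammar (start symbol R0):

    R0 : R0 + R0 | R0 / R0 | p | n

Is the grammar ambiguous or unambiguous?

Ambiguous

Witness: n + n + n

Derivation 1: R0 ⇒ R0 + R0 ⇒ R0 + R0 + R0 ⇒ n + R0 + R0 ⇒ n + n + R0 ⇒ n + n + n
Derivation 2: R0 ⇒ R0 + R0 ⇒ n + R0 ⇒ n + R0 + R0 ⇒ n + n + R0 ⇒ n + n + n

Two distinct leftmost derivations for the same string.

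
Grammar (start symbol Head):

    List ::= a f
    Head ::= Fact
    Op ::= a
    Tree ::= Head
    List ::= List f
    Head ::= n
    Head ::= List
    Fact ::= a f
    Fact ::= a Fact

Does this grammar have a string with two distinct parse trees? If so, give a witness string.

Witness: a f

Derivation 1: Head ⇒ Fact ⇒ a f
Derivation 2: Head ⇒ List ⇒ a f

Two distinct leftmost derivations for the same string.

Ambiguous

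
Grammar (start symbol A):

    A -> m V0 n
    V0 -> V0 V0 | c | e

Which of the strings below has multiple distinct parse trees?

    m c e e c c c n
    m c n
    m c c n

m c e e c c c n

m c e e c c c n: 42 trees
m c n: 1 tree
m c c n: 1 tree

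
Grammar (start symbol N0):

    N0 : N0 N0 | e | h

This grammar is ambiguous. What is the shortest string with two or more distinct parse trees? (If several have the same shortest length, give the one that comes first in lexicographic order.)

length 1: no string has ≥2 trees
length 2: no string has ≥2 trees
length 3: e e e has 2 parse trees

Two derivations of e e e:
  N0 ⇒ N0 N0 ⇒ N0 N0 N0 ⇒ e N0 N0 ⇒ e e N0 ⇒ e e e
  N0 ⇒ N0 N0 ⇒ e N0 ⇒ e N0 N0 ⇒ e e N0 ⇒ e e e

e e e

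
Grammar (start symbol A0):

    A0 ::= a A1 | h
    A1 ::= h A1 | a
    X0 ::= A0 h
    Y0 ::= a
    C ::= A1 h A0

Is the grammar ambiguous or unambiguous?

Only A0, A1 are reachable from A0; ignoring the rest: Each reachable nonterminal has at most one production per leading terminal, and all productions are right-linear; the derivation is determined token-by-token.

Unambiguous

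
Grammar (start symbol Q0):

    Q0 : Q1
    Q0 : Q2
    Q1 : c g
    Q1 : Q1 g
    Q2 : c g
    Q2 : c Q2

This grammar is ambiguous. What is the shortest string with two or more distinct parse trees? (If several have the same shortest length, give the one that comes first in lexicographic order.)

c g

length 2: c g has 2 parse trees

Two derivations of c g:
  Q0 ⇒ Q1 ⇒ c g
  Q0 ⇒ Q2 ⇒ c g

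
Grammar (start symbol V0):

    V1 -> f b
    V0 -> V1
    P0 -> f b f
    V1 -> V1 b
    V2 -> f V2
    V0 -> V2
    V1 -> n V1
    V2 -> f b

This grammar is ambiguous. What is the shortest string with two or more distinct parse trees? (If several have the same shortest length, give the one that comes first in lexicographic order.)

f b

length 2: f b has 2 parse trees

Two derivations of f b:
  V0 ⇒ V1 ⇒ f b
  V0 ⇒ V2 ⇒ f b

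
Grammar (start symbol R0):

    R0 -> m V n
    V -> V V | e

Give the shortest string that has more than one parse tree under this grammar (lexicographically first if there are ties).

m e e e n

length 3: no string has ≥2 trees
length 4: no string has ≥2 trees
length 5: m e e e n has 2 parse trees

Two derivations of m e e e n:
  R0 ⇒ m V n ⇒ m V V n ⇒ m V V V n ⇒ m e V V n ⇒ m e e V n ⇒ m e e e n
  R0 ⇒ m V n ⇒ m V V n ⇒ m e V n ⇒ m e V V n ⇒ m e e V n ⇒ m e e e n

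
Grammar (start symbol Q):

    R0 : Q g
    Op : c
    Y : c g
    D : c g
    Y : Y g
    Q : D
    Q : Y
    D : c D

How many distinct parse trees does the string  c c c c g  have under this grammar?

1

Parse trees for c c c c g:
  [Q [D c [D c [D c [D c g]]]]]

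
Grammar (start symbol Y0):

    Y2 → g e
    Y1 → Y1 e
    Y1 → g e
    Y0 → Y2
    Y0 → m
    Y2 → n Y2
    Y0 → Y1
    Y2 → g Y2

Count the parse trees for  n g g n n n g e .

1

Parse trees for n g g n n n g e:
  [Y0 [Y2 n [Y2 g [Y2 g [Y2 n [Y2 n [Y2 n [Y2 g e]]]]]]]]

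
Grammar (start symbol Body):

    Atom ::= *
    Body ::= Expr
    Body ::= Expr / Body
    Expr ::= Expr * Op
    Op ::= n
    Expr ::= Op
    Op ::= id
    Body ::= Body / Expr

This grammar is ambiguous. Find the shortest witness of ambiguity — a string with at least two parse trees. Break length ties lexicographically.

length 1: no string has ≥2 trees
length 3: id / id has 2 parse trees

Two derivations of id / id:
  Body ⇒ Expr / Body ⇒ Op / Body ⇒ id / Body ⇒ id / Expr ⇒ id / Op ⇒ id / id
  Body ⇒ Body / Expr ⇒ Expr / Expr ⇒ Op / Expr ⇒ id / Expr ⇒ id / Op ⇒ id / id

id / id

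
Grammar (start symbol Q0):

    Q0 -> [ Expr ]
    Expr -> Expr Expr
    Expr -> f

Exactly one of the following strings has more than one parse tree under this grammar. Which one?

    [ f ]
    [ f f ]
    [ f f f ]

[ f f f ]

[ f ]: 1 tree
[ f f ]: 1 tree
[ f f f ]: 2 trees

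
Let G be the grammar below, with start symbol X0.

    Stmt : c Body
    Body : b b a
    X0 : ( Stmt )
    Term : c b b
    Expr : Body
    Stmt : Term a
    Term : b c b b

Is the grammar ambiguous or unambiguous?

Ambiguous

Witness: ( c b b a )

Derivation 1: X0 ⇒ ( Stmt ) ⇒ ( c Body ) ⇒ ( c b b a )
Derivation 2: X0 ⇒ ( Stmt ) ⇒ ( Term a ) ⇒ ( c b b a )

Two distinct leftmost derivations for the same string.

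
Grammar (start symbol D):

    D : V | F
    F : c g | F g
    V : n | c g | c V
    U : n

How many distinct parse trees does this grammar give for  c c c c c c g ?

Parse trees for c c c c c c g:
  [D [V c [V c [V c [V c [V c [V c g]]]]]]]

1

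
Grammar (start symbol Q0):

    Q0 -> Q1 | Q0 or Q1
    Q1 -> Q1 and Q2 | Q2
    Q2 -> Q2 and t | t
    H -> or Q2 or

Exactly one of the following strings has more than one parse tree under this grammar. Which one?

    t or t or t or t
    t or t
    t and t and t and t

t or t or t or t: 1 tree
t or t: 1 tree
t and t and t and t: 8 trees

t and t and t and t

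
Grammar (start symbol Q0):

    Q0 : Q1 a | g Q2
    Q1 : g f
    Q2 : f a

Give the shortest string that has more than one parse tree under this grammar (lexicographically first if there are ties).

length 3: g f a has 2 parse trees

Two derivations of g f a:
  Q0 ⇒ Q1 a ⇒ g f a
  Q0 ⇒ g Q2 ⇒ g f a

g f a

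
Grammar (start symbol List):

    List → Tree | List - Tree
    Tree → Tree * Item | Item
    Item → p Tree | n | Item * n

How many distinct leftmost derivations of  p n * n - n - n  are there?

Parse trees for p n * n - n - n:
  [List [List [List [Tree [Tree [Item p [Tree [Item n]]]] * [Item n]]] - [Tree [Item n]]] - [Tree [Item n]]]
  [List [List [List [Tree [Item p [Tree [Tree [Item n]] * [Item n]]]]] - [Tree [Item n]]] - [Tree [Item n]]]
  [List [List [List [Tree [Item p [Tree [Item [Item n] * n]]]]] - [Tree [Item n]]] - [Tree [Item n]]]
  [List [List [List [Tree [Item [Item p [Tree [Item n]]] * n]]] - [Tree [Item n]]] - [Tree [Item n]]]

4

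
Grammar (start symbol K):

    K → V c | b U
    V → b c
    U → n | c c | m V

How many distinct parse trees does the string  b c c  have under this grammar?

Parse trees for b c c:
  [K [V b c] c]
  [K b [U c c]]

2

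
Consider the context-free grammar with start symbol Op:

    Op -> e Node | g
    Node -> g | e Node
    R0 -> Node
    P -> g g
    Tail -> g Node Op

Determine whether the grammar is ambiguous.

Unambiguous

Only Op, Node are reachable from Op; ignoring the rest: Each reachable nonterminal has at most one production per leading terminal, and all productions are right-linear; the derivation is determined token-by-token.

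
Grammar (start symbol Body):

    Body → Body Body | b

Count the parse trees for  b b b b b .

14

Parse trees for b b b b b (showing first 6 of 14):
  [Body [Body b] [Body [Body b] [Body [Body b] [Body [Body b] [Body b]]]]]
  [Body [Body b] [Body [Body b] [Body [Body [Body b] [Body b]] [Body b]]]]
  [Body [Body b] [Body [Body [Body b] [Body b]] [Body [Body b] [Body b]]]]
  [Body [Body b] [Body [Body [Body b] [Body [Body b] [Body b]]] [Body b]]]
  [Body [Body b] [Body [Body [Body [Body b] [Body b]] [Body b]] [Body b]]]
  [Body [Body [Body b] [Body b]] [Body [Body b] [Body [Body b] [Body b]]]]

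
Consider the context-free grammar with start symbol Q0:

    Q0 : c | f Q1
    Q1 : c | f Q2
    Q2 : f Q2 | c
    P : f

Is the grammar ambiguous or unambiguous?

Unambiguous

Only Q0, Q1, Q2 are reachable from Q0; ignoring the rest: Each reachable nonterminal has at most one production per leading terminal, and all productions are right-linear; the derivation is determined token-by-token.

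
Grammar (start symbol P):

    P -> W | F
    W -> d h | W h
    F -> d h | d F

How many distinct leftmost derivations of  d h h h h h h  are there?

1

Parse trees for d h h h h h h:
  [P [W [W [W [W [W [W d h] h] h] h] h] h]]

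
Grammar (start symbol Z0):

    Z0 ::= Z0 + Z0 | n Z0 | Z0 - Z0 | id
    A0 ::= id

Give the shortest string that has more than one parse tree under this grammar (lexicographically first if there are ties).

length 1: no string has ≥2 trees
length 2: no string has ≥2 trees
length 3: no string has ≥2 trees
length 4: n id + id has 2 parse trees

Two derivations of n id + id:
  Z0 ⇒ Z0 + Z0 ⇒ n Z0 + Z0 ⇒ n id + Z0 ⇒ n id + id
  Z0 ⇒ n Z0 ⇒ n Z0 + Z0 ⇒ n id + Z0 ⇒ n id + id

n id + id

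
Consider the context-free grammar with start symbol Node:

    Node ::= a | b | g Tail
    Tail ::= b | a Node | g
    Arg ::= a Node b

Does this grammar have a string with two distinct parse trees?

Unambiguous

(Arg is unreachable from Node, so its rules don't affect L(Node).) Each reachable nonterminal has at most one production per leading terminal, and all productions are right-linear; the derivation is determined token-by-token.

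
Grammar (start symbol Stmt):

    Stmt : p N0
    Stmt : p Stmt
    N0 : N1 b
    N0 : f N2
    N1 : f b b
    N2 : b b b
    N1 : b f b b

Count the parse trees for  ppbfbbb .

Parse trees for ppbfbbb:
  [Stmt p [Stmt p [N0 [N1 b f b b] b]]]

1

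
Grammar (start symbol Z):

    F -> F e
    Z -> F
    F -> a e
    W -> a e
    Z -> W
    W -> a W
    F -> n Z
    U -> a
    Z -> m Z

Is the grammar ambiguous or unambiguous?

Ambiguous

Witness: a e

Derivation 1: Z ⇒ F ⇒ a e
Derivation 2: Z ⇒ W ⇒ a e

Two distinct leftmost derivations for the same string.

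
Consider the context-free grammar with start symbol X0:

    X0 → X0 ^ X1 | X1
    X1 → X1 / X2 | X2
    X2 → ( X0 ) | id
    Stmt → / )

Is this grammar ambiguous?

Unambiguous

(Stmt is unreachable from X0, so its rules don't affect L(X0).) This is a standard precedence ladder (X0 over X1 over X2), with each level left-recursive on its own operator ('^' at X0, '/' at X1). That structure is LR(1), hence unambiguous.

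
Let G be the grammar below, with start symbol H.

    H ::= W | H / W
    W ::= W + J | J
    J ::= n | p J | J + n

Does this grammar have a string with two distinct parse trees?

Witness: n + n

Derivation 1: H ⇒ W ⇒ W + J ⇒ J + J ⇒ n + J ⇒ n + n
Derivation 2: H ⇒ W ⇒ J ⇒ J + n ⇒ n + n

Two distinct leftmost derivations for the same string.

Ambiguous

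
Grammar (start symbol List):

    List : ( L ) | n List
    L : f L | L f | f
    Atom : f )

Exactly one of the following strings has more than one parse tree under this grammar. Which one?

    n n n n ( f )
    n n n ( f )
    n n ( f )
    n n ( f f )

n n ( f f )

n n n n ( f ): 1 tree
n n n ( f ): 1 tree
n n ( f ): 1 tree
n n ( f f ): 2 trees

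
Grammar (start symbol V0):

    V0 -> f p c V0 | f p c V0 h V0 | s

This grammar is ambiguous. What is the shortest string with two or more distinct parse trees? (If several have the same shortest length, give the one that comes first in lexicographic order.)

f p c f p c s h s

length 1: no string has ≥2 trees
length 4: no string has ≥2 trees
length 6: no string has ≥2 trees
length 7: no string has ≥2 trees
length 9: f p c f p c s h s has 2 parse trees

Two derivations of f p c f p c s h s:
  V0 ⇒ f p c V0 ⇒ f p c f p c V0 h V0 ⇒ f p c f p c s h V0 ⇒ f p c f p c s h s
  V0 ⇒ f p c V0 h V0 ⇒ f p c f p c V0 h V0 ⇒ f p c f p c s h V0 ⇒ f p c f p c s h s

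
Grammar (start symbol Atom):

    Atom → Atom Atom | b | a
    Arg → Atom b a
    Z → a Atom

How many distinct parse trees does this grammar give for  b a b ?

Parse trees for b a b:
  [Atom [Atom b] [Atom [Atom a] [Atom b]]]
  [Atom [Atom [Atom b] [Atom a]] [Atom b]]

2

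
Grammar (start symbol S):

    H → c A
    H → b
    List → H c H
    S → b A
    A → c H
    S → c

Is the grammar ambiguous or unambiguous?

Unambiguous

Only S, A, H are reachable from S; ignoring the rest: The reachable rules are right-linear with at most one rule per (nonterminal, next-terminal) pair. Each input token forces the next rule, so parsing is deterministic.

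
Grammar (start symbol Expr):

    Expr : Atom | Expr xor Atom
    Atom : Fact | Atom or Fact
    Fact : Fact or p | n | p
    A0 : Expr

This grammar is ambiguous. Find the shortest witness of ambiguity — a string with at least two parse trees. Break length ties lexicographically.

length 1: no string has ≥2 trees
length 3: n or p has 2 parse trees

Two derivations of n or p:
  Expr ⇒ Atom ⇒ Fact ⇒ Fact or p ⇒ n or p
  Expr ⇒ Atom ⇒ Atom or Fact ⇒ Fact or Fact ⇒ n or Fact ⇒ n or p

n or p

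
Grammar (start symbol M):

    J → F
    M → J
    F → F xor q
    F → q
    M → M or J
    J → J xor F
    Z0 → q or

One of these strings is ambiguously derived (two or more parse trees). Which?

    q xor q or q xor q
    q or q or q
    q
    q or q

q xor q or q xor q: 4 trees
q or q or q: 1 tree
q: 1 tree
q or q: 1 tree

q xor q or q xor q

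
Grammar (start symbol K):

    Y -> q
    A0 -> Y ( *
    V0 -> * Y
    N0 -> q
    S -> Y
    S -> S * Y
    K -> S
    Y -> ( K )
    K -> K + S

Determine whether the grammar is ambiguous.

Unambiguous

(V0, A0, N0 are unreachable from K, so their rules don't affect L(K).) This is a standard precedence ladder (K over S over Y), with each level left-recursive on its own operator ('+' at K, '*' at S). That structure is LR(1), hence unambiguous.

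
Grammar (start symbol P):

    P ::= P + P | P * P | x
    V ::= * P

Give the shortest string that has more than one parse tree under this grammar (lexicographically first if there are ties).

length 1: no string has ≥2 trees
length 3: no string has ≥2 trees
length 5: x * x * x has 2 parse trees

Two derivations of x * x * x:
  P ⇒ P * P ⇒ P * P * P ⇒ x * P * P ⇒ x * x * P ⇒ x * x * x
  P ⇒ P * P ⇒ x * P ⇒ x * P * P ⇒ x * x * P ⇒ x * x * x

x * x * x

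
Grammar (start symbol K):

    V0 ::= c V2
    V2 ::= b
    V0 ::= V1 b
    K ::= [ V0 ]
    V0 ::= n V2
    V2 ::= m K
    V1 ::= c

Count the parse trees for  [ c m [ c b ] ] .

2

Parse trees for [ c m [ c b ] ]:
  [K [ [V0 c [V2 m [K [ [V0 c [V2 b]] ]]]] ]]
  [K [ [V0 c [V2 m [K [ [V0 [V1 c] b] ]]]] ]]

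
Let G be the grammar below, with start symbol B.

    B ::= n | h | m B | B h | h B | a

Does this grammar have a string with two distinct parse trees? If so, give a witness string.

Ambiguous

Witness: h h

Derivation 1: B ⇒ B h ⇒ h h
Derivation 2: B ⇒ h B ⇒ h h

Two distinct leftmost derivations for the same string.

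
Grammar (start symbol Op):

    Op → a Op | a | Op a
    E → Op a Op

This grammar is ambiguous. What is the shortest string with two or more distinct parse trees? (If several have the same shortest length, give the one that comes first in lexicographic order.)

length 1: no string has ≥2 trees
length 2: a a has 2 parse trees

Two derivations of a a:
  Op ⇒ a Op ⇒ a a
  Op ⇒ Op a ⇒ a a

a a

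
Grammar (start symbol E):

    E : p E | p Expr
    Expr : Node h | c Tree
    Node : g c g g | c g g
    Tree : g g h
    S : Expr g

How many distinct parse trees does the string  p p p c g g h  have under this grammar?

2

Parse trees for p p p c g g h:
  [E p [E p [E p [Expr [Node c g g] h]]]]
  [E p [E p [E p [Expr c [Tree g g h]]]]]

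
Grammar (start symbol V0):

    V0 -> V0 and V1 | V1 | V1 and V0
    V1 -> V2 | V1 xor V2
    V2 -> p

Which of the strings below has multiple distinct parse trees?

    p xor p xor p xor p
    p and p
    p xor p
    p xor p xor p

p xor p xor p xor p: 1 tree
p and p: 2 trees
p xor p: 1 tree
p xor p xor p: 1 tree

p and p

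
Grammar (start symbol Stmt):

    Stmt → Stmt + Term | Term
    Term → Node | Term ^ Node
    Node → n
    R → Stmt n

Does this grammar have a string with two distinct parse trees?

Unambiguous

(R is unreachable from Stmt, so its rules don't affect L(Stmt).) Stmt → Stmt + Term | Term  ;  Term → Term ^ Node | Node  — a left-associative chain with Node at the bottom. Each string factors uniquely by precedence.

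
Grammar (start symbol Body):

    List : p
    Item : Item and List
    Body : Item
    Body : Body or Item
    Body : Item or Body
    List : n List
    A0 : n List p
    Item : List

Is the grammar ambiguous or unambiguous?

Ambiguous

Witness: p or p

Derivation 1: Body ⇒ Body or Item ⇒ Item or Item ⇒ List or Item ⇒ p or Item ⇒ p or List ⇒ p or p
Derivation 2: Body ⇒ Item or Body ⇒ List or Body ⇒ p or Body ⇒ p or Item ⇒ p or List ⇒ p or p

Two distinct leftmost derivations for the same string.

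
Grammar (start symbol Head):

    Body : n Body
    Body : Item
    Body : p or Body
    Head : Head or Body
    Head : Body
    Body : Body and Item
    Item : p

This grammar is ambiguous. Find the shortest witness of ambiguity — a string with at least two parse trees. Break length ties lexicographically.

p or p

length 1: no string has ≥2 trees
length 2: no string has ≥2 trees
length 3: p or p has 2 parse trees

Two derivations of p or p:
  Head ⇒ Head or Body ⇒ Body or Body ⇒ Item or Body ⇒ p or Body ⇒ p or Item ⇒ p or p
  Head ⇒ Body ⇒ p or Body ⇒ p or Item ⇒ p or p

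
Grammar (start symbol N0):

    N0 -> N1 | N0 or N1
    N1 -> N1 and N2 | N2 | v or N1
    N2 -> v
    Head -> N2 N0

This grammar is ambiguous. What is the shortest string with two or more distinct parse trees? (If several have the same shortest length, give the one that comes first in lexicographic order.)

v or v

length 1: no string has ≥2 trees
length 3: v or v has 2 parse trees

Two derivations of v or v:
  N0 ⇒ N1 ⇒ v or N1 ⇒ v or N2 ⇒ v or v
  N0 ⇒ N0 or N1 ⇒ N1 or N1 ⇒ N2 or N1 ⇒ v or N1 ⇒ v or N2 ⇒ v or v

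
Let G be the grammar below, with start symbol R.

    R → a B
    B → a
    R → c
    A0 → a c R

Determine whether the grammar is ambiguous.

Only R, B are reachable from R; ignoring the rest: Each reachable nonterminal has at most one production per leading terminal, and all productions are right-linear; the derivation is determined token-by-token.

Unambiguous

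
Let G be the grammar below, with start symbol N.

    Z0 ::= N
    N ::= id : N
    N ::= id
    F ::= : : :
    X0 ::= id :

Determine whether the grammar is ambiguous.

Unambiguous

Only N is reachable from N; ignoring the rest: The reachable grammar is A → atom sep A | atom. Each atom is followed by either the separator (recurse) or end-of-string (stop) — no choice point.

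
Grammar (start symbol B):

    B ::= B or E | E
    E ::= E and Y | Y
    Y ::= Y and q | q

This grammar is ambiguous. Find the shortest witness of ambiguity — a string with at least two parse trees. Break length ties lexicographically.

length 1: no string has ≥2 trees
length 3: q and q has 2 parse trees

Two derivations of q and q:
  B ⇒ E ⇒ E and Y ⇒ Y and Y ⇒ q and Y ⇒ q and q
  B ⇒ E ⇒ Y ⇒ Y and q ⇒ q and q

q and q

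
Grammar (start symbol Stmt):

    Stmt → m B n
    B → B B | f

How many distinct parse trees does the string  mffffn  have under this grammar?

5

Parse trees for mffffn:
  [Stmt m [B [B f] [B [B f] [B [B f] [B f]]]] n]
  [Stmt m [B [B f] [B [B [B f] [B f]] [B f]]] n]
  [Stmt m [B [B [B f] [B f]] [B [B f] [B f]]] n]
  [Stmt m [B [B [B f] [B [B f] [B f]]] [B f]] n]
  [Stmt m [B [B [B [B f] [B f]] [B f]] [B f]] n]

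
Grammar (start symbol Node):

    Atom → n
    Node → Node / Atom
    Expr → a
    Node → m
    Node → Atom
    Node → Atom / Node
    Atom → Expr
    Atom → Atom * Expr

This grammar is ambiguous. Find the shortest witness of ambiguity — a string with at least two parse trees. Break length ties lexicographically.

length 1: no string has ≥2 trees
length 3: a / a has 2 parse trees

Two derivations of a / a:
  Node ⇒ Node / Atom ⇒ Atom / Atom ⇒ Expr / Atom ⇒ a / Atom ⇒ a / Expr ⇒ a / a
  Node ⇒ Atom / Node ⇒ Expr / Node ⇒ a / Node ⇒ a / Atom ⇒ a / Expr ⇒ a / a

a / a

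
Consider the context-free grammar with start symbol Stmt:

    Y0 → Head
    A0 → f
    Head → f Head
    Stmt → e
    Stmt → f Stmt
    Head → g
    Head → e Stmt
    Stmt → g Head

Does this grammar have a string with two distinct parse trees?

Unambiguous

Only Stmt, Head are reachable from Stmt; ignoring the rest: The reachable rules are right-linear with at most one rule per (nonterminal, next-terminal) pair. Each input token forces the next rule, so parsing is deterministic.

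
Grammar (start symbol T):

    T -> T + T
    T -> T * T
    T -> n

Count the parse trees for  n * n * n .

2

Parse trees for n * n * n:
  [T [T n] * [T [T n] * [T n]]]
  [T [T [T n] * [T n]] * [T n]]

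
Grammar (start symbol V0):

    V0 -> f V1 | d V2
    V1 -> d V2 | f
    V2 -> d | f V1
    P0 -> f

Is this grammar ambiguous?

Unambiguous

Only V0, V1, V2 are reachable from V0; ignoring the rest: Each reachable nonterminal has at most one production per leading terminal, and all productions are right-linear; the derivation is determined token-by-token.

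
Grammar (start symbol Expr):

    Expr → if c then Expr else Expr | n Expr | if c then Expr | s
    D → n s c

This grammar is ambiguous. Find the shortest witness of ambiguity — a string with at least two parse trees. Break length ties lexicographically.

if c then if c then s else s

length 1: no string has ≥2 trees
length 2: no string has ≥2 trees
length 3: no string has ≥2 trees
length 4: no string has ≥2 trees
length 5: no string has ≥2 trees
length 6: no string has ≥2 trees
length 7: no string has ≥2 trees
length 8: no string has ≥2 trees
length 9: if c then if c then s else s has 2 parse trees

Two derivations of if c then if c then s else s:
  Expr ⇒ if c then Expr else Expr ⇒ if c then if c then Expr else Expr ⇒ if c then if c then s else Expr ⇒ if c then if c then s else s
  Expr ⇒ if c then Expr ⇒ if c then if c then Expr else Expr ⇒ if c then if c then s else Expr ⇒ if c then if c then s else s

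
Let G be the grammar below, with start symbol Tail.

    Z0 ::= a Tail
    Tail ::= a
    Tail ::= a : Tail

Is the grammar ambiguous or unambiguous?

Unambiguous

Only Tail is reachable from Tail; ignoring the rest: Right-recursive list with a separator: after each atom, whether the separator follows determines the rule. One parse per string.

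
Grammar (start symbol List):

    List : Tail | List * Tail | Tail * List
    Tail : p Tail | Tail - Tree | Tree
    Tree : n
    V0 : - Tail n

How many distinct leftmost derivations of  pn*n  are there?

Parse trees for pn*n:
  [List [List [Tail p [Tail [Tree n]]]] * [Tail [Tree n]]]
  [List [Tail p [Tail [Tree n]]] * [List [Tail [Tree n]]]]

2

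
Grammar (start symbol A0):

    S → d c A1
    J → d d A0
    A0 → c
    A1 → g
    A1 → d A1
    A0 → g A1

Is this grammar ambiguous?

Only A0, A1 are reachable from A0; ignoring the rest: Each reachable nonterminal has at most one production per leading terminal, and all productions are right-linear; the derivation is determined token-by-token.

Unambiguous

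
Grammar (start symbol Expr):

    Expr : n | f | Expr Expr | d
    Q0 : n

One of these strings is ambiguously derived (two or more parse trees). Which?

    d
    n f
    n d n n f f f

n d n n f f f

d: 1 tree
n f: 1 tree
n d n n f f f: 132 trees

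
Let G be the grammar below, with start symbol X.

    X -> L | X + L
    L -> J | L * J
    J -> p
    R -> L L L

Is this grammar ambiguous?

(R is unreachable from X, so its rules don't affect L(X).) X → X + L | L  ;  L → L * J | J  — a left-associative chain with J at the bottom. Each string factors uniquely by precedence.

Unambiguous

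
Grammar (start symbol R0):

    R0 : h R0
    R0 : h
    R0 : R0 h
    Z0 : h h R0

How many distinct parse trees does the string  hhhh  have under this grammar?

8

Parse trees for hhhh:
  [R0 h [R0 h [R0 h [R0 h]]]]
  [R0 h [R0 h [R0 [R0 h] h]]]
  [R0 h [R0 [R0 h [R0 h]] h]]
  [R0 h [R0 [R0 [R0 h] h] h]]
  [R0 [R0 h [R0 h [R0 h]]] h]
  [R0 [R0 h [R0 [R0 h] h]] h]
  [R0 [R0 [R0 h [R0 h]] h] h]
  [R0 [R0 [R0 [R0 h] h] h] h]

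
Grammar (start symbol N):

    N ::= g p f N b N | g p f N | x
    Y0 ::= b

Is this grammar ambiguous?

Ambiguous

Witness: g p f g p f x b x

Derivation 1: N ⇒ g p f N b N ⇒ g p f g p f N b N ⇒ g p f g p f x b N ⇒ g p f g p f x b x
Derivation 2: N ⇒ g p f N ⇒ g p f g p f N b N ⇒ g p f g p f x b N ⇒ g p f g p f x b x

Two distinct leftmost derivations for the same string.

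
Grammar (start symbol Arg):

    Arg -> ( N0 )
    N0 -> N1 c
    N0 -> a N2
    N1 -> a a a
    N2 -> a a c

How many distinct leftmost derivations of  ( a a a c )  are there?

Parse trees for ( a a a c ):
  [Arg ( [N0 [N1 a a a] c] )]
  [Arg ( [N0 a [N2 a a c]] )]

2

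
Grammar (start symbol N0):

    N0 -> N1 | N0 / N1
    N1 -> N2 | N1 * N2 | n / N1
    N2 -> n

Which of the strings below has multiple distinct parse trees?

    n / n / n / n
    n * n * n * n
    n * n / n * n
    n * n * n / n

n / n / n / n: 8 trees
n * n * n * n: 1 tree
n * n / n * n: 1 tree
n * n * n / n: 1 tree

n / n / n / n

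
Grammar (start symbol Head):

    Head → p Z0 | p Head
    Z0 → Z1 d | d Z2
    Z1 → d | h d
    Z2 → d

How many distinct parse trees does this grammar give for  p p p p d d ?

Parse trees for p p p p d d:
  [Head p [Head p [Head p [Head p [Z0 [Z1 d] d]]]]]
  [Head p [Head p [Head p [Head p [Z0 d [Z2 d]]]]]]

2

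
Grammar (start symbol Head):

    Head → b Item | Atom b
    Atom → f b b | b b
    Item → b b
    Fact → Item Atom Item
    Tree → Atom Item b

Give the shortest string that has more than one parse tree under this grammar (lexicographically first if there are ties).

b b b

length 3: b b b has 2 parse trees

Two derivations of b b b:
  Head ⇒ b Item ⇒ b b b
  Head ⇒ Atom b ⇒ b b b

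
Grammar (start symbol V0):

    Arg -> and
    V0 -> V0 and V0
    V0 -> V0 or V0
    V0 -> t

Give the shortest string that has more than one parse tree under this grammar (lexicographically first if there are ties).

t and t and t

length 1: no string has ≥2 trees
length 3: no string has ≥2 trees
length 5: t and t and t has 2 parse trees

Two derivations of t and t and t:
  V0 ⇒ V0 and V0 ⇒ V0 and V0 and V0 ⇒ t and V0 and V0 ⇒ t and t and V0 ⇒ t and t and t
  V0 ⇒ V0 and V0 ⇒ t and V0 ⇒ t and V0 and V0 ⇒ t and t and V0 ⇒ t and t and t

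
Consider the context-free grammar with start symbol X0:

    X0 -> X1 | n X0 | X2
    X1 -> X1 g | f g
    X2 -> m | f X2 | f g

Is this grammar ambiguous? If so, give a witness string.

Ambiguous

Witness: f g

Derivation 1: X0 ⇒ X1 ⇒ f g
Derivation 2: X0 ⇒ X2 ⇒ f g

Two distinct leftmost derivations for the same string.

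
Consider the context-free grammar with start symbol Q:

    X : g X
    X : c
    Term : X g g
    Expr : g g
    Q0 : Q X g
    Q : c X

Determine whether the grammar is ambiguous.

Unambiguous

Only Q, X are reachable from Q; ignoring the rest: Each reachable nonterminal has at most one production per leading terminal, and all productions are right-linear; the derivation is determined token-by-token.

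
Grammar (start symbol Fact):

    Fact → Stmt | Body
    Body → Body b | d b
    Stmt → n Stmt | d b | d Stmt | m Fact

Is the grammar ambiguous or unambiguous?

Witness: d b

Derivation 1: Fact ⇒ Stmt ⇒ d b
Derivation 2: Fact ⇒ Body ⇒ d b

Two distinct leftmost derivations for the same string.

Ambiguous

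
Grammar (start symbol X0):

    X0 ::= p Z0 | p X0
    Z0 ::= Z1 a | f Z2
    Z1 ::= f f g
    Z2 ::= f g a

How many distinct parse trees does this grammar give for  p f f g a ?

2

Parse trees for p f f g a:
  [X0 p [Z0 [Z1 f f g] a]]
  [X0 p [Z0 f [Z2 f g a]]]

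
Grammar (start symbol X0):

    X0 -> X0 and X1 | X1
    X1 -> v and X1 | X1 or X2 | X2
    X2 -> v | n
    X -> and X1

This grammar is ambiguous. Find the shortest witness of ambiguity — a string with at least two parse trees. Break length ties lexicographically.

v and n

length 1: no string has ≥2 trees
length 3: v and n has 2 parse trees

Two derivations of v and n:
  X0 ⇒ X0 and X1 ⇒ X1 and X1 ⇒ X2 and X1 ⇒ v and X1 ⇒ v and X2 ⇒ v and n
  X0 ⇒ X1 ⇒ v and X1 ⇒ v and X2 ⇒ v and n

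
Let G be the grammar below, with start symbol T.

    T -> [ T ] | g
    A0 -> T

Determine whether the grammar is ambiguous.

Unambiguous

Only T is reachable from T; ignoring the rest: L(T) is { openⁿ atom closeⁿ : n ≥ 0 }. The bracket depth fixes n, and the derivation is forced at every step.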